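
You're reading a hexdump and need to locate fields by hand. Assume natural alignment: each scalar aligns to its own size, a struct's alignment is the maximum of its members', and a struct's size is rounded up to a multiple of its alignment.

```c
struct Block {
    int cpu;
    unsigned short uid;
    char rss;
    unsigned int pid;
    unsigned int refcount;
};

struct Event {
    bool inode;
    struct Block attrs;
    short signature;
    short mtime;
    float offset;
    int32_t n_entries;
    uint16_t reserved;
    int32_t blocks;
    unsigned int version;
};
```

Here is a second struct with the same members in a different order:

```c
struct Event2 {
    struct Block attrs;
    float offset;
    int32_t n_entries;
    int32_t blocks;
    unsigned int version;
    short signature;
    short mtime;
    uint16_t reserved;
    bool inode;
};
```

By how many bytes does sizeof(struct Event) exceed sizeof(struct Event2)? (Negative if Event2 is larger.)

Block: 0..4  cpu  (4B, 4-aligned); 4..6  uid  (2B, 2-aligned); 6..7  rss  (1B, 1-aligned); 7..8  -- padding (1B); 8..12  pid  (4B, 4-aligned); 12..16  refcount  (4B, 4-aligned); sizeof = 16, alignof = 4
0..1  inode  (1B, 1-aligned)
1..4  -- padding (3B)
4..20  attrs  (16B, 4-aligned)
20..22  signature  (2B, 2-aligned)
22..24  mtime  (2B, 2-aligned)
24..28  offset  (4B, 4-aligned)
28..32  n_entries  (4B, 4-aligned)
32..34  reserved  (2B, 2-aligned)
34..36  -- padding (2B)
36..40  blocks  (4B, 4-aligned)
40..44  version  (4B, 4-aligned)
sizeof = 44, alignof = 4
— Event2 —
0..16  attrs  (16B, 4-aligned)
16..20  offset  (4B, 4-aligned)
20..24  n_entries  (4B, 4-aligned)
24..28  blocks  (4B, 4-aligned)
28..32  version  (4B, 4-aligned)
32..34  signature  (2B, 2-aligned)
34..36  mtime  (2B, 2-aligned)
36..38  reserved  (2B, 2-aligned)
38..39  inode  (1B, 1-aligned)
39..40  -- tail padding (1B)
sizeof = 40, alignof = 4
44 − 40 = 4

4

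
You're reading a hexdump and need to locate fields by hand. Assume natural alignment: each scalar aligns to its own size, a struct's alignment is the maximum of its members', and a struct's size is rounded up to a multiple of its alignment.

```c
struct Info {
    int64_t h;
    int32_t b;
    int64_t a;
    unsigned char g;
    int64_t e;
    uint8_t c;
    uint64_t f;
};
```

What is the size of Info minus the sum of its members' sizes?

h at 0 (size 8, align 8) → ends 8
b at 8 (size 4, align 4) → ends 12
pad 4 to align 8 for a
a at 16 (size 8, align 8) → ends 24
g at 24 (size 1, align 1) → ends 25
pad 7 to align 8 for e
e at 32 (size 8, align 8) → ends 40
c at 40 (size 1, align 1) → ends 41
pad 7 to align 8 for f
f at 48 (size 8, align 8) → ends 56
total 56 bytes, alignment 8
data bytes 38, size 56 → padding 18

18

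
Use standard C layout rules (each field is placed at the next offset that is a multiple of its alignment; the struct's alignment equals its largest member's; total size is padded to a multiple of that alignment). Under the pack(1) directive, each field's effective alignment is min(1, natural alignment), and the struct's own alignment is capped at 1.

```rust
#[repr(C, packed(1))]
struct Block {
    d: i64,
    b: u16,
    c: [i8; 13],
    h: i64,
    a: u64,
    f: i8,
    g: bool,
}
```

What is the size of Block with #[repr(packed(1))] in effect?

41

@0: d [8B, align 1] → 8
@8: b [2B, align 1] → 10
@10: c [13B, align 1] → 23
@23: h [8B, align 1] → 31
@31: a [8B, align 1] → 39
@39: f [1B, align 1] → 40
@40: g [1B, align 1] → 41
size 41, align 1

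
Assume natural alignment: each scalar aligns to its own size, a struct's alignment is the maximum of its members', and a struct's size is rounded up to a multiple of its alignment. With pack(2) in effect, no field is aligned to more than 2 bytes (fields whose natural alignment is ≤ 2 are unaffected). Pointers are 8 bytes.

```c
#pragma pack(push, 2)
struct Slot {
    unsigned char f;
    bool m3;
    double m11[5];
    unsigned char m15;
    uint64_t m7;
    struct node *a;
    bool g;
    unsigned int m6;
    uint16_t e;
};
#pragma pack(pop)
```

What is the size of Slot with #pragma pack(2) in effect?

68

f at 0 (size 1, align 1) → ends 1
m3 at 1 (size 1, align 1) → ends 2
m11 at 2 (size 40, align 2) → ends 42
m15 at 42 (size 1, align 1) → ends 43
pad 1 to align 2 for m7
m7 at 44 (size 8, align 2) → ends 52
a at 52 (size 8, align 2) → ends 60
g at 60 (size 1, align 1) → ends 61
pad 1 to align 2 for m6
m6 at 62 (size 4, align 2) → ends 66
e at 66 (size 2, align 2) → ends 68
total 68 bytes, alignment 2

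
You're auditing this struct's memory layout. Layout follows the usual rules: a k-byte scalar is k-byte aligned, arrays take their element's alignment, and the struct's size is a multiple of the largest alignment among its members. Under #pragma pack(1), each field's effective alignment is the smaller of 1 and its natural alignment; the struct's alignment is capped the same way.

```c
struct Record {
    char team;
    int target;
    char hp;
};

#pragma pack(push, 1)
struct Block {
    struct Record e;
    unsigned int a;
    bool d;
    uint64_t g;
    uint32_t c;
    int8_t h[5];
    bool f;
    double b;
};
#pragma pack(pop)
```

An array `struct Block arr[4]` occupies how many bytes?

172

Record: team at 0 (size 1, align 1) → ends 1; pad 3 to align 4 for target; target at 4 (size 4, align 4) → ends 8; hp at 8 (size 1, align 1) → ends 9; tail pad 3 to reach multiple of 4; total 12 bytes, alignment 4
e at 0 (size 12, align 1) → ends 12
a at 12 (size 4, align 1) → ends 16
d at 16 (size 1, align 1) → ends 17
g at 17 (size 8, align 1) → ends 25
c at 25 (size 4, align 1) → ends 29
h at 29 (size 5, align 1) → ends 34
f at 34 (size 1, align 1) → ends 35
b at 35 (size 8, align 1) → ends 43
total 43 bytes, alignment 1
array of 4: 4 × 43 = 172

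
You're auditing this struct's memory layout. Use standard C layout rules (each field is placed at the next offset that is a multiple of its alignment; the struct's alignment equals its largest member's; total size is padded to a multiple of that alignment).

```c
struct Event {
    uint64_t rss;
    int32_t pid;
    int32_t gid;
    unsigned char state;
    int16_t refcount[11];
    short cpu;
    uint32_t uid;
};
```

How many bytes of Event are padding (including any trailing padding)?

@0: rss [8B, align 8] → 8
@8: pid [4B, align 4] → 12
@12: gid [4B, align 4] → 16
@16: state [1B, align 1] → 17
+1 pad (align 2)
@18: refcount [22B, align 2] → 40
@40: cpu [2B, align 2] → 42
+2 pad (align 4)
@44: uid [4B, align 4] → 48
size 48, align 8
data bytes 45, size 48 → padding 3

3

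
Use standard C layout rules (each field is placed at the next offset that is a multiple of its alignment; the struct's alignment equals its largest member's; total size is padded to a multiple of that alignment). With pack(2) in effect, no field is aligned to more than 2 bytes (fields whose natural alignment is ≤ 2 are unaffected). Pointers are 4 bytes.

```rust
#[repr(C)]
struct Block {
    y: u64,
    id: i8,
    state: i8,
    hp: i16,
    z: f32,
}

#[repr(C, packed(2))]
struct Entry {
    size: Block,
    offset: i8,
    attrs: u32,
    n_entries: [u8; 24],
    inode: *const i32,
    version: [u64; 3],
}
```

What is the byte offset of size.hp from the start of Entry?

10

Block: @0: y [8B, align 8] → 8; @8: id [1B, align 1] → 9; @9: state [1B, align 1] → 10; @10: hp [2B, align 2] → 12; @12: z [4B, align 4] → 16; size 16, align 8
@0: size [16B, align 2] → 16
within Block: hp at 10
0 + 10 = 10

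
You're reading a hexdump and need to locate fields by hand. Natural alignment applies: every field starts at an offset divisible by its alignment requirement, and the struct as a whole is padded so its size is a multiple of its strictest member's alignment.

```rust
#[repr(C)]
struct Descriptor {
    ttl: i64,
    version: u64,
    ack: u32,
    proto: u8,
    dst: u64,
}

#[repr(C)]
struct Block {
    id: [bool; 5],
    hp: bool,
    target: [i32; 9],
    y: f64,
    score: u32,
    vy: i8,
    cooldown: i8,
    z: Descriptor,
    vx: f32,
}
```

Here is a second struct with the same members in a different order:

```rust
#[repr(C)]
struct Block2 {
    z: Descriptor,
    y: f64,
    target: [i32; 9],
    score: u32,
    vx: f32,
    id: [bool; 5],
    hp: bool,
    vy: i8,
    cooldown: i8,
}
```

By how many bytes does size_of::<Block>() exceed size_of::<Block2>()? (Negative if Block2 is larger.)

Descriptor: 0..8  ttl  (8B, 8-aligned); 8..16  version  (8B, 8-aligned); 16..20  ack  (4B, 4-aligned); 20..21  proto  (1B, 1-aligned); 21..24  -- padding (3B); 24..32  dst  (8B, 8-aligned); sizeof = 32, alignof = 8
0..5  id  (5B, 1-aligned)
5..6  hp  (1B, 1-aligned)
6..8  -- padding (2B)
8..44  target  (36B, 4-aligned)
44..48  -- padding (4B)
48..56  y  (8B, 8-aligned)
56..60  score  (4B, 4-aligned)
60..61  vy  (1B, 1-aligned)
61..62  cooldown  (1B, 1-aligned)
62..64  -- padding (2B)
64..96  z  (32B, 8-aligned)
96..100  vx  (4B, 4-aligned)
100..104  -- tail padding (4B)
sizeof = 104, alignof = 8
— Block2 —
0..32  z  (32B, 8-aligned)
32..40  y  (8B, 8-aligned)
40..76  target  (36B, 4-aligned)
76..80  score  (4B, 4-aligned)
80..84  vx  (4B, 4-aligned)
84..89  id  (5B, 1-aligned)
89..90  hp  (1B, 1-aligned)
90..91  vy  (1B, 1-aligned)
91..92  cooldown  (1B, 1-aligned)
92..96  -- tail padding (4B)
sizeof = 96, alignof = 8
104 − 96 = 8

8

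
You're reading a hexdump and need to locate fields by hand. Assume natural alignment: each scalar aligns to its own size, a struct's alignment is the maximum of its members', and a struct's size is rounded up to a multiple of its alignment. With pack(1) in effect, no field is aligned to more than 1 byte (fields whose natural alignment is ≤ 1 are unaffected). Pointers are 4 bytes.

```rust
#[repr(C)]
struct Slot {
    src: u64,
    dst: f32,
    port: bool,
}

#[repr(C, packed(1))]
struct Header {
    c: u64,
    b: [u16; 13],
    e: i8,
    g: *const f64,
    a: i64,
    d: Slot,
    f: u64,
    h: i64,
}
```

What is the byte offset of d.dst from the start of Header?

Slot: src at 0 (size 8, align 8) → ends 8; dst at 8 (size 4, align 4) → ends 12; port at 12 (size 1, align 1) → ends 13; tail pad 3 to reach multiple of 8; total 16 bytes, alignment 8
c at 0 (size 8, align 1) → ends 8
b at 8 (size 26, align 1) → ends 34
e at 34 (size 1, align 1) → ends 35
g at 35 (size 4, align 1) → ends 39
a at 39 (size 8, align 1) → ends 47
d at 47 (size 16, align 1) → ends 63
within Slot: dst at 8
47 + 8 = 55

55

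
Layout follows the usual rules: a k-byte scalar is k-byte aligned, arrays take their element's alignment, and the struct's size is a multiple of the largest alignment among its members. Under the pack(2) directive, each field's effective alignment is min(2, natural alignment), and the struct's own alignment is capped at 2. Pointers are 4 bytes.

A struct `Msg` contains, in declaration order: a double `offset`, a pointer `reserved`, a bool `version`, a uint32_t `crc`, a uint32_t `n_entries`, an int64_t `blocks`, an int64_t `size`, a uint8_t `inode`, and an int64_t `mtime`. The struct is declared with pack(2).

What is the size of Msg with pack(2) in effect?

offset at 0 (size 8, align 2) → ends 8
reserved at 8 (size 4, align 2) → ends 12
version at 12 (size 1, align 1) → ends 13
pad 1 to align 2 for crc
crc at 14 (size 4, align 2) → ends 18
n_entries at 18 (size 4, align 2) → ends 22
blocks at 22 (size 8, align 2) → ends 30
size at 30 (size 8, align 2) → ends 38
inode at 38 (size 1, align 1) → ends 39
pad 1 to align 2 for mtime
mtime at 40 (size 8, align 2) → ends 48
total 48 bytes, alignment 2

48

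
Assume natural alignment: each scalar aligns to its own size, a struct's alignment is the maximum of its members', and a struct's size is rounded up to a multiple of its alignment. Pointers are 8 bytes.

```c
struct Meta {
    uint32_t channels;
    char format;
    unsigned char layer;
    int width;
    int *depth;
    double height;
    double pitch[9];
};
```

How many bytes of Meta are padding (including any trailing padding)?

6

channels at 0 (size 4, align 4) → ends 4
format at 4 (size 1, align 1) → ends 5
layer at 5 (size 1, align 1) → ends 6
pad 2 to align 4 for width
width at 8 (size 4, align 4) → ends 12
pad 4 to align 8 for depth
depth at 16 (size 8, align 8) → ends 24
height at 24 (size 8, align 8) → ends 32
pitch at 32 (size 72, align 8) → ends 104
total 104 bytes, alignment 8
data bytes 98, size 104 → padding 6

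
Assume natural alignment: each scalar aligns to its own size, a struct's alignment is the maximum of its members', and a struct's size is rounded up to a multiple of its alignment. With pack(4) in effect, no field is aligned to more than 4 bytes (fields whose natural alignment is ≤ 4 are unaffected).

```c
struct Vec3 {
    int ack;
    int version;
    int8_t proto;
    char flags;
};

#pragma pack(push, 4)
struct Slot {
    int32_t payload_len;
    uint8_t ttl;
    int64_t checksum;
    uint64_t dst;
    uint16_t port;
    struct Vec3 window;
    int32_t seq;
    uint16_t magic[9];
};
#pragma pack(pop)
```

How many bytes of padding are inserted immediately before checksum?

3

Vec3: @0: ack [4B, align 4] → 4; @4: version [4B, align 4] → 8; @8: proto [1B, align 1] → 9; @9: flags [1B, align 1] → 10; +2 tail pad (align 4); size 12, align 4
@0: payload_len [4B, align 4] → 4
@4: ttl [1B, align 1] → 5
+3 pad (align 4)
@8: checksum [8B, align 4] → 16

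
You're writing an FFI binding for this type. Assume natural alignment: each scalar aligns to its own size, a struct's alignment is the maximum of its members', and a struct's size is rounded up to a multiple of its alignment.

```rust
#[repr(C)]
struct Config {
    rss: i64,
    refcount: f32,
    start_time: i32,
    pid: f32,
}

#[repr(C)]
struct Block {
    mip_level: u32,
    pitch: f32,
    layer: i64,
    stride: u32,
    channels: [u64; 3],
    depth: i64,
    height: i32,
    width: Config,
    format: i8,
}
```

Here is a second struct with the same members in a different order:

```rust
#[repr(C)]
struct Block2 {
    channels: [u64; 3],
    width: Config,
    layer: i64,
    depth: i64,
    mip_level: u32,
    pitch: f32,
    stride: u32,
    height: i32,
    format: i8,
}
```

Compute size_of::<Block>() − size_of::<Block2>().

Config: rss at 0 (size 8, align 8) → ends 8; refcount at 8 (size 4, align 4) → ends 12; start_time at 12 (size 4, align 4) → ends 16; pid at 16 (size 4, align 4) → ends 20; tail pad 4 to reach multiple of 8; total 24 bytes, alignment 8
mip_level at 0 (size 4, align 4) → ends 4
pitch at 4 (size 4, align 4) → ends 8
layer at 8 (size 8, align 8) → ends 16
stride at 16 (size 4, align 4) → ends 20
pad 4 to align 8 for channels
channels at 24 (size 24, align 8) → ends 48
depth at 48 (size 8, align 8) → ends 56
height at 56 (size 4, align 4) → ends 60
pad 4 to align 8 for width
width at 64 (size 24, align 8) → ends 88
format at 88 (size 1, align 1) → ends 89
tail pad 7 to reach multiple of 8
total 96 bytes, alignment 8
— Block2 —
channels at 0 (size 24, align 8) → ends 24
width at 24 (size 24, align 8) → ends 48
layer at 48 (size 8, align 8) → ends 56
depth at 56 (size 8, align 8) → ends 64
mip_level at 64 (size 4, align 4) → ends 68
pitch at 68 (size 4, align 4) → ends 72
stride at 72 (size 4, align 4) → ends 76
height at 76 (size 4, align 4) → ends 80
format at 80 (size 1, align 1) → ends 81
tail pad 7 to reach multiple of 8
total 88 bytes, alignment 8
96 − 88 = 8

8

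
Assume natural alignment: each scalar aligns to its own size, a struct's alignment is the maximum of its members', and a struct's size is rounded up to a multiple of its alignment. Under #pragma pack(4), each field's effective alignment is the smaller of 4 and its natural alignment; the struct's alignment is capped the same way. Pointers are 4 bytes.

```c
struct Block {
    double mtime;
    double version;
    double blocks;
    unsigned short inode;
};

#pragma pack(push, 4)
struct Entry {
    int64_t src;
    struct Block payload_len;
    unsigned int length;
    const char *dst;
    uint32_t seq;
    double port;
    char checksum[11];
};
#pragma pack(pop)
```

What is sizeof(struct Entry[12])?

Block: mtime at 0 (size 8, align 8) → ends 8; version at 8 (size 8, align 8) → ends 16; blocks at 16 (size 8, align 8) → ends 24; inode at 24 (size 2, align 2) → ends 26; tail pad 6 to reach multiple of 8; total 32 bytes, alignment 8
src at 0 (size 8, align 4) → ends 8
payload_len at 8 (size 32, align 4) → ends 40
length at 40 (size 4, align 4) → ends 44
dst at 44 (size 4, align 4) → ends 48
seq at 48 (size 4, align 4) → ends 52
port at 52 (size 8, align 4) → ends 60
checksum at 60 (size 11, align 1) → ends 71
tail pad 1 to reach multiple of 4
total 72 bytes, alignment 4
array of 12: 12 × 72 = 864

864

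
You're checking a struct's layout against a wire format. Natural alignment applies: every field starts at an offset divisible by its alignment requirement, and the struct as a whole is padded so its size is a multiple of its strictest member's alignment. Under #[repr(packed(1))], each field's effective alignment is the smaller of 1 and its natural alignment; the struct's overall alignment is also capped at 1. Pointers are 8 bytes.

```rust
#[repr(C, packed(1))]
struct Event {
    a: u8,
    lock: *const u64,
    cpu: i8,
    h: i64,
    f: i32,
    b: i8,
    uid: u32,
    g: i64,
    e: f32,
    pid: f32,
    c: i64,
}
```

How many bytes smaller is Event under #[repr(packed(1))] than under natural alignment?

21

natural layout:
  0..1  a  (1B, 1-aligned)
  1..8  -- padding (7B)
  8..16  lock  (8B, 8-aligned)
  16..17  cpu  (1B, 1-aligned)
  17..24  -- padding (7B)
  24..32  h  (8B, 8-aligned)
  32..36  f  (4B, 4-aligned)
  36..37  b  (1B, 1-aligned)
  37..40  -- padding (3B)
  40..44  uid  (4B, 4-aligned)
  44..48  -- padding (4B)
  48..56  g  (8B, 8-aligned)
  56..60  e  (4B, 4-aligned)
  60..64  pid  (4B, 4-aligned)
  64..72  c  (8B, 8-aligned)
  sizeof = 72, alignof = 8
packed(1) layout:
  0..1  a  (1B, 1-aligned)
  1..9  lock  (8B, 1-aligned)
  9..10  cpu  (1B, 1-aligned)
  10..18  h  (8B, 1-aligned)
  18..22  f  (4B, 1-aligned)
  22..23  b  (1B, 1-aligned)
  23..27  uid  (4B, 1-aligned)
  27..35  g  (8B, 1-aligned)
  35..39  e  (4B, 1-aligned)
  39..43  pid  (4B, 1-aligned)
  43..51  c  (8B, 1-aligned)
  sizeof = 51, alignof = 1
72 − 51 = 21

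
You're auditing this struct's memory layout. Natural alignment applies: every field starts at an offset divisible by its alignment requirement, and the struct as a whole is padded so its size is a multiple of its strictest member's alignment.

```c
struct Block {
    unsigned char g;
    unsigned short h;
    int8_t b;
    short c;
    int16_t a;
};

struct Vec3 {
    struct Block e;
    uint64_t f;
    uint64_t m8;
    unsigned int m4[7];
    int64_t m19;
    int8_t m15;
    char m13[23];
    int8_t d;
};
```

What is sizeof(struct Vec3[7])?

Block: @0: g [1B, align 1] → 1; +1 pad (align 2); @2: h [2B, align 2] → 4; @4: b [1B, align 1] → 5; +1 pad (align 2); @6: c [2B, align 2] → 8; @8: a [2B, align 2] → 10; size 10, align 2
@0: e [10B, align 2] → 10
+6 pad (align 8)
@16: f [8B, align 8] → 24
@24: m8 [8B, align 8] → 32
@32: m4 [28B, align 4] → 60
+4 pad (align 8)
@64: m19 [8B, align 8] → 72
@72: m15 [1B, align 1] → 73
@73: m13 [23B, align 1] → 96
@96: d [1B, align 1] → 97
+7 tail pad (align 8)
size 104, align 8
array of 7: 7 × 104 = 728

728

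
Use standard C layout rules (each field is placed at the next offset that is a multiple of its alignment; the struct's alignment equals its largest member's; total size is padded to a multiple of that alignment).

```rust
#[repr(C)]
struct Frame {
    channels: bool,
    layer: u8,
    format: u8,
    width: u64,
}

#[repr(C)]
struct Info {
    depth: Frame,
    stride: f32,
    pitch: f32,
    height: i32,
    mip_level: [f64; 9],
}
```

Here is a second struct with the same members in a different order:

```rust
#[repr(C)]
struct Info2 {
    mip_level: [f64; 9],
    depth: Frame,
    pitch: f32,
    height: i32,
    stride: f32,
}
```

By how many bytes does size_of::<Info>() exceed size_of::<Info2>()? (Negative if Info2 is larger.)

Frame: @0: channels [1B, align 1] → 1; @1: layer [1B, align 1] → 2; @2: format [1B, align 1] → 3; +5 pad (align 8); @8: width [8B, align 8] → 16; size 16, align 8
@0: depth [16B, align 8] → 16
@16: stride [4B, align 4] → 20
@20: pitch [4B, align 4] → 24
@24: height [4B, align 4] → 28
+4 pad (align 8)
@32: mip_level [72B, align 8] → 104
size 104, align 8
— Info2 —
@0: mip_level [72B, align 8] → 72
@72: depth [16B, align 8] → 88
@88: pitch [4B, align 4] → 92
@92: height [4B, align 4] → 96
@96: stride [4B, align 4] → 100
+4 tail pad (align 8)
size 104, align 8
104 − 104 = 0

0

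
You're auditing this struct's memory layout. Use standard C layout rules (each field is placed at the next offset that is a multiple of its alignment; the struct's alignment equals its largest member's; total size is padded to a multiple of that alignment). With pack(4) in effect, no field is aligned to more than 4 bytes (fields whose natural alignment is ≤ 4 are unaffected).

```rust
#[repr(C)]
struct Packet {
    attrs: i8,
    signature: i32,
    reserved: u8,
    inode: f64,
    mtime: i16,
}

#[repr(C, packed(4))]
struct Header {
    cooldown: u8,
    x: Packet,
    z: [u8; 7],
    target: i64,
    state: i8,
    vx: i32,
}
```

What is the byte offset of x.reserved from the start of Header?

Packet: attrs at 0 (size 1, align 1) → ends 1; pad 3 to align 4 for signature; signature at 4 (size 4, align 4) → ends 8; reserved at 8 (size 1, align 1) → ends 9; pad 7 to align 8 for inode; inode at 16 (size 8, align 8) → ends 24; mtime at 24 (size 2, align 2) → ends 26; tail pad 6 to reach multiple of 8; total 32 bytes, alignment 8
cooldown at 0 (size 1, align 1) → ends 1
pad 3 to align 4 for x
x at 4 (size 32, align 4) → ends 36
within Packet: reserved at 8
4 + 8 = 12

12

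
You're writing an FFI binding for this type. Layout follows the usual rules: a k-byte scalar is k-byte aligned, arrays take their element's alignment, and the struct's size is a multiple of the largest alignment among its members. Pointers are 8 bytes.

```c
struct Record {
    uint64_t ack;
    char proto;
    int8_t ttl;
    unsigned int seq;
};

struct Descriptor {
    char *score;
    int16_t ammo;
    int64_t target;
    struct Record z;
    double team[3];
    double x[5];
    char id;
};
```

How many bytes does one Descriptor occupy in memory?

Record: @0: ack [8B, align 8] → 8; @8: proto [1B, align 1] → 9; @9: ttl [1B, align 1] → 10; +2 pad (align 4); @12: seq [4B, align 4] → 16; size 16, align 8
@0: score [8B, align 8] → 8
@8: ammo [2B, align 2] → 10
+6 pad (align 8)
@16: target [8B, align 8] → 24
@24: z [16B, align 8] → 40
@40: team [24B, align 8] → 64
@64: x [40B, align 8] → 104
@104: id [1B, align 1] → 105
+7 tail pad (align 8)
size 112, align 8

112 bytes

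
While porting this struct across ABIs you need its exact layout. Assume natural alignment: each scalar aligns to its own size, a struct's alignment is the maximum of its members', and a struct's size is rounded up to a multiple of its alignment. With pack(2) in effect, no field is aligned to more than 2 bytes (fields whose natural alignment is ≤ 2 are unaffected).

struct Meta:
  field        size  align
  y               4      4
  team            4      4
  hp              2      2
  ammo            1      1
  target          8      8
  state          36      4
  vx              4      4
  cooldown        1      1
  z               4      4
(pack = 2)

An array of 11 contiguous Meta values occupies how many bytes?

y at 0 (size 4, align 2) → ends 4
team at 4 (size 4, align 2) → ends 8
hp at 8 (size 2, align 2) → ends 10
ammo at 10 (size 1, align 1) → ends 11
pad 1 to align 2 for target
target at 12 (size 8, align 2) → ends 20
state at 20 (size 36, align 2) → ends 56
vx at 56 (size 4, align 2) → ends 60
cooldown at 60 (size 1, align 1) → ends 61
pad 1 to align 2 for z
z at 62 (size 4, align 2) → ends 66
total 66 bytes, alignment 2
array of 11: 11 × 66 = 726

726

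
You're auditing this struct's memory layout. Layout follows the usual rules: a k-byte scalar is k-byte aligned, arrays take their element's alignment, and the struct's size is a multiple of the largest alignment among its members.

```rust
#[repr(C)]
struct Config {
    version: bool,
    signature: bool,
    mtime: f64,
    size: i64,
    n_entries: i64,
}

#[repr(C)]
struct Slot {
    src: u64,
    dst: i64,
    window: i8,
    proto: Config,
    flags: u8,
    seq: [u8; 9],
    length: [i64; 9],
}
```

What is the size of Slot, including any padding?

144

Config: 0..1  version  (1B, 1-aligned); 1..2  signature  (1B, 1-aligned); 2..8  -- padding (6B); 8..16  mtime  (8B, 8-aligned); 16..24  size  (8B, 8-aligned); 24..32  n_entries  (8B, 8-aligned); sizeof = 32, alignof = 8
0..8  src  (8B, 8-aligned)
8..16  dst  (8B, 8-aligned)
16..17  window  (1B, 1-aligned)
17..24  -- padding (7B)
24..56  proto  (32B, 8-aligned)
56..57  flags  (1B, 1-aligned)
57..66  seq  (9B, 1-aligned)
66..72  -- padding (6B)
72..144  length  (72B, 8-aligned)
sizeof = 144, alignof = 8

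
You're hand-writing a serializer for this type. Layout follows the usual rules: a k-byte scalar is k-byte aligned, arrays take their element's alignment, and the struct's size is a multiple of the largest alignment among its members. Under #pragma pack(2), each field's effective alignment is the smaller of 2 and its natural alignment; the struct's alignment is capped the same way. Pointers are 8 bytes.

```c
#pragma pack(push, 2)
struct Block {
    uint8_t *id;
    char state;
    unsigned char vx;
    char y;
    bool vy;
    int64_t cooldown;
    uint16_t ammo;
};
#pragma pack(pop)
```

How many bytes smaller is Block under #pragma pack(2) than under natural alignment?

natural layout:
  @0: id [8B, align 8] → 8
  @8: state [1B, align 1] → 9
  @9: vx [1B, align 1] → 10
  @10: y [1B, align 1] → 11
  @11: vy [1B, align 1] → 12
  +4 pad (align 8)
  @16: cooldown [8B, align 8] → 24
  @24: ammo [2B, align 2] → 26
  +6 tail pad (align 8)
  size 32, align 8
packed(2) layout:
  @0: id [8B, align 2] → 8
  @8: state [1B, align 1] → 9
  @9: vx [1B, align 1] → 10
  @10: y [1B, align 1] → 11
  @11: vy [1B, align 1] → 12
  @12: cooldown [8B, align 2] → 20
  @20: ammo [2B, align 2] → 22
  size 22, align 2
32 − 22 = 10

10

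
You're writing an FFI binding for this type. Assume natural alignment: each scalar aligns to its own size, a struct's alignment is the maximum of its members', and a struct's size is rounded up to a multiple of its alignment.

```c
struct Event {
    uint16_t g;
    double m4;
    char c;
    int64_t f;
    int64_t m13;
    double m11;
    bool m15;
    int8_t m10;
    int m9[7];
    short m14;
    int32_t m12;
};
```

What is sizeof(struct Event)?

0..2  g  (2B, 2-aligned)
2..8  -- padding (6B)
8..16  m4  (8B, 8-aligned)
16..17  c  (1B, 1-aligned)
17..24  -- padding (7B)
24..32  f  (8B, 8-aligned)
32..40  m13  (8B, 8-aligned)
40..48  m11  (8B, 8-aligned)
48..49  m15  (1B, 1-aligned)
49..50  m10  (1B, 1-aligned)
50..52  -- padding (2B)
52..80  m9  (28B, 4-aligned)
80..82  m14  (2B, 2-aligned)
82..84  -- padding (2B)
84..88  m12  (4B, 4-aligned)
sizeof = 88, alignof = 8

88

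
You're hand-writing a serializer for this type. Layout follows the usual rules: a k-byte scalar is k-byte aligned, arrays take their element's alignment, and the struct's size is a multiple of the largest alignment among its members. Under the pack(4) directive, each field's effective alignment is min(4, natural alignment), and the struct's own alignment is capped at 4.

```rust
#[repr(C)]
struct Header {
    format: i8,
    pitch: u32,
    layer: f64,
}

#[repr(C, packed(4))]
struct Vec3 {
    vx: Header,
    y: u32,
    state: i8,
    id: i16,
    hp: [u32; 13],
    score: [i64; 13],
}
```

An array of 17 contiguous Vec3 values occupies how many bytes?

Header: @0: format [1B, align 1] → 1; +3 pad (align 4); @4: pitch [4B, align 4] → 8; @8: layer [8B, align 8] → 16; size 16, align 8
@0: vx [16B, align 4] → 16
@16: y [4B, align 4] → 20
@20: state [1B, align 1] → 21
+1 pad (align 2)
@22: id [2B, align 2] → 24
@24: hp [52B, align 4] → 76
@76: score [104B, align 4] → 180
size 180, align 4
array of 17: 17 × 180 = 3060

3060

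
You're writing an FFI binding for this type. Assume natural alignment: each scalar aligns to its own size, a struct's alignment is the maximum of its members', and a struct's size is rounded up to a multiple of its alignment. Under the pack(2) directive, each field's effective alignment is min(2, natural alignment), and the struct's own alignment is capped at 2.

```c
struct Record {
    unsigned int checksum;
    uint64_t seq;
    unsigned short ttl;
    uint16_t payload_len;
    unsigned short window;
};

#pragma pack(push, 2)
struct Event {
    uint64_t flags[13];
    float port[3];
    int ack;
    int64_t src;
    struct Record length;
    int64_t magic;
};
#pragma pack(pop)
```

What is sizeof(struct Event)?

Record: 0..4  checksum  (4B, 4-aligned); 4..8  -- padding (4B); 8..16  seq  (8B, 8-aligned); 16..18  ttl  (2B, 2-aligned); 18..20  payload_len  (2B, 2-aligned); 20..22  window  (2B, 2-aligned); 22..24  -- tail padding (2B); sizeof = 24, alignof = 8
0..104  flags  (104B, 2-aligned)
104..116  port  (12B, 2-aligned)
116..120  ack  (4B, 2-aligned)
120..128  src  (8B, 2-aligned)
128..152  length  (24B, 2-aligned)
152..160  magic  (8B, 2-aligned)
sizeof = 160, alignof = 2

160 bytes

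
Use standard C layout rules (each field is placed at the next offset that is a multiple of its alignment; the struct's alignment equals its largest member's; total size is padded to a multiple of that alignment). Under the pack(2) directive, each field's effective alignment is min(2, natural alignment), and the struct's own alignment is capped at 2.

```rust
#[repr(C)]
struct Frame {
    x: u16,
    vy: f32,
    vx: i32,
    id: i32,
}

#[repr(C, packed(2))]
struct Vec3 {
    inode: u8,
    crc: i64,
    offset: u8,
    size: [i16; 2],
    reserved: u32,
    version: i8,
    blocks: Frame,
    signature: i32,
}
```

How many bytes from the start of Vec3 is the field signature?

Frame: x at 0 (size 2, align 2) → ends 2; pad 2 to align 4 for vy; vy at 4 (size 4, align 4) → ends 8; vx at 8 (size 4, align 4) → ends 12; id at 12 (size 4, align 4) → ends 16; total 16 bytes, alignment 4
inode at 0 (size 1, align 1) → ends 1
pad 1 to align 2 for crc
crc at 2 (size 8, align 2) → ends 10
offset at 10 (size 1, align 1) → ends 11
pad 1 to align 2 for size
size at 12 (size 4, align 2) → ends 16
reserved at 16 (size 4, align 2) → ends 20
version at 20 (size 1, align 1) → ends 21
pad 1 to align 2 for blocks
blocks at 22 (size 16, align 2) → ends 38
signature at 38 (size 4, align 2) → ends 42

38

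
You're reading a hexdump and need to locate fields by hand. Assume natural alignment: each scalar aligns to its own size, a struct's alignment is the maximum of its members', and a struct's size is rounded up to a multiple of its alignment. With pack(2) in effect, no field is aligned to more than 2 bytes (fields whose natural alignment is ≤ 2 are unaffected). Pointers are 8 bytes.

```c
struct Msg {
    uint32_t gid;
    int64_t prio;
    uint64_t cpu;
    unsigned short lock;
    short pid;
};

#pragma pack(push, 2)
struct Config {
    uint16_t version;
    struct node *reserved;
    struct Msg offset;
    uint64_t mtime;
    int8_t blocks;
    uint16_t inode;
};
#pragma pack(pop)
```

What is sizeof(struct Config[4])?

Msg: gid at 0 (size 4, align 4) → ends 4; pad 4 to align 8 for prio; prio at 8 (size 8, align 8) → ends 16; cpu at 16 (size 8, align 8) → ends 24; lock at 24 (size 2, align 2) → ends 26; pid at 26 (size 2, align 2) → ends 28; tail pad 4 to reach multiple of 8; total 32 bytes, alignment 8
version at 0 (size 2, align 2) → ends 2
reserved at 2 (size 8, align 2) → ends 10
offset at 10 (size 32, align 2) → ends 42
mtime at 42 (size 8, align 2) → ends 50
blocks at 50 (size 1, align 1) → ends 51
pad 1 to align 2 for inode
inode at 52 (size 2, align 2) → ends 54
total 54 bytes, alignment 2
array of 4: 4 × 54 = 216

216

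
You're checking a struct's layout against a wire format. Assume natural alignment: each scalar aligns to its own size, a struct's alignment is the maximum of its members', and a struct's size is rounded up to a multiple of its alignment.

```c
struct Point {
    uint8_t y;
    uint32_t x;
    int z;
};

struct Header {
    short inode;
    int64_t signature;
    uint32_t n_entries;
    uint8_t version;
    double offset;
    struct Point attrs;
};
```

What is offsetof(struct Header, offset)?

24

Point: 0..1  y  (1B, 1-aligned); 1..4  -- padding (3B); 4..8  x  (4B, 4-aligned); 8..12  z  (4B, 4-aligned); sizeof = 12, alignof = 4
0..2  inode  (2B, 2-aligned)
2..8  -- padding (6B)
8..16  signature  (8B, 8-aligned)
16..20  n_entries  (4B, 4-aligned)
20..21  version  (1B, 1-aligned)
21..24  -- padding (3B)
24..32  offset  (8B, 8-aligned)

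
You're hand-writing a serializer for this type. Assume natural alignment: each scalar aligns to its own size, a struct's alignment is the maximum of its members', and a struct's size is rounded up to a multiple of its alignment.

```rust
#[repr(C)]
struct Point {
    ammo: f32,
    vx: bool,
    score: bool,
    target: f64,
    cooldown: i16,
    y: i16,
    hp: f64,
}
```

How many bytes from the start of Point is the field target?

ammo at 0 (size 4, align 4) → ends 4
vx at 4 (size 1, align 1) → ends 5
score at 5 (size 1, align 1) → ends 6
pad 2 to align 8 for target
target at 8 (size 8, align 8) → ends 16

8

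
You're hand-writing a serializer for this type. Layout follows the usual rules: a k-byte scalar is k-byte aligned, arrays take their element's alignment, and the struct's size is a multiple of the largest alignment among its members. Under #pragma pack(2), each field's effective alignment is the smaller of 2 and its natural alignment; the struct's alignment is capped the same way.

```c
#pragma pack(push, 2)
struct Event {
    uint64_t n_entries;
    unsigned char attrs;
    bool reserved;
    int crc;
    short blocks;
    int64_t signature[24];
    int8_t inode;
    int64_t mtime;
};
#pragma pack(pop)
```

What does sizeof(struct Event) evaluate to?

0..8  n_entries  (8B, 2-aligned)
8..9  attrs  (1B, 1-aligned)
9..10  reserved  (1B, 1-aligned)
10..14  crc  (4B, 2-aligned)
14..16  blocks  (2B, 2-aligned)
16..208  signature  (192B, 2-aligned)
208..209  inode  (1B, 1-aligned)
209..210  -- padding (1B)
210..218  mtime  (8B, 2-aligned)
sizeof = 218, alignof = 2

218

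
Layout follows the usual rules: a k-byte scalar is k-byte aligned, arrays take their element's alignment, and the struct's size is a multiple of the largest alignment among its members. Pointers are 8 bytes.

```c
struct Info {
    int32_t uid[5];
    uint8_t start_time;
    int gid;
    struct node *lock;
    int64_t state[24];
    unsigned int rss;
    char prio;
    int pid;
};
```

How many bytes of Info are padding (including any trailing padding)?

14

0..20  uid  (20B, 4-aligned)
20..21  start_time  (1B, 1-aligned)
21..24  -- padding (3B)
24..28  gid  (4B, 4-aligned)
28..32  -- padding (4B)
32..40  lock  (8B, 8-aligned)
40..232  state  (192B, 8-aligned)
232..236  rss  (4B, 4-aligned)
236..237  prio  (1B, 1-aligned)
237..240  -- padding (3B)
240..244  pid  (4B, 4-aligned)
244..248  -- tail padding (4B)
sizeof = 248, alignof = 8
data bytes 234, size 248 → padding 14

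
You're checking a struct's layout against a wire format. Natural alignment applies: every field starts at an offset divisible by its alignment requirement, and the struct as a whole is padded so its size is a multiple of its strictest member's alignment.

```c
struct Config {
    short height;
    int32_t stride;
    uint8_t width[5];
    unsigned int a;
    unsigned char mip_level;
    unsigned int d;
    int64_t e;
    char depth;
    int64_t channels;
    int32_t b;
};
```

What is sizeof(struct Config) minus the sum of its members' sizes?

23

height at 0 (size 2, align 2) → ends 2
pad 2 to align 4 for stride
stride at 4 (size 4, align 4) → ends 8
width at 8 (size 5, align 1) → ends 13
pad 3 to align 4 for a
a at 16 (size 4, align 4) → ends 20
mip_level at 20 (size 1, align 1) → ends 21
pad 3 to align 4 for d
d at 24 (size 4, align 4) → ends 28
pad 4 to align 8 for e
e at 32 (size 8, align 8) → ends 40
depth at 40 (size 1, align 1) → ends 41
pad 7 to align 8 for channels
channels at 48 (size 8, align 8) → ends 56
b at 56 (size 4, align 4) → ends 60
tail pad 4 to reach multiple of 8
total 64 bytes, alignment 8
data bytes 41, size 64 → padding 23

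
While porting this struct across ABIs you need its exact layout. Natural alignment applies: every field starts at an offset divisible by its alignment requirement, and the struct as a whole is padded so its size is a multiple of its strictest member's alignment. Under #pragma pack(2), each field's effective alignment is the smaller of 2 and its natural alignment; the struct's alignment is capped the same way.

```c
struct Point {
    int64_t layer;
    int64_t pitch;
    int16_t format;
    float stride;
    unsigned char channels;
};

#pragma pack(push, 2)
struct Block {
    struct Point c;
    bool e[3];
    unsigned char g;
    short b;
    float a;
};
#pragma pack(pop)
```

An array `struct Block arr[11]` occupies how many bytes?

462

Point: @0: layer [8B, align 8] → 8; @8: pitch [8B, align 8] → 16; @16: format [2B, align 2] → 18; +2 pad (align 4); @20: stride [4B, align 4] → 24; @24: channels [1B, align 1] → 25; +7 tail pad (align 8); size 32, align 8
@0: c [32B, align 2] → 32
@32: e [3B, align 1] → 35
@35: g [1B, align 1] → 36
@36: b [2B, align 2] → 38
@38: a [4B, align 2] → 42
size 42, align 2
array of 11: 11 × 42 = 462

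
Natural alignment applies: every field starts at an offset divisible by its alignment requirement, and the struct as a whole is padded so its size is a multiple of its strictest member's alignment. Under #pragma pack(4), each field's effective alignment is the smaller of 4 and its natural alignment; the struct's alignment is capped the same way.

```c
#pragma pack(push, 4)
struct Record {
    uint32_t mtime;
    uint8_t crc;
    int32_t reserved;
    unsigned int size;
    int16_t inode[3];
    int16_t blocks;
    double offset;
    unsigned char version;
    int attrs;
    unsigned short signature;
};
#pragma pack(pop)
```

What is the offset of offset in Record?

mtime at 0 (size 4, align 4) → ends 4
crc at 4 (size 1, align 1) → ends 5
pad 3 to align 4 for reserved
reserved at 8 (size 4, align 4) → ends 12
size at 12 (size 4, align 4) → ends 16
inode at 16 (size 6, align 2) → ends 22
blocks at 22 (size 2, align 2) → ends 24
offset at 24 (size 8, align 4) → ends 32

24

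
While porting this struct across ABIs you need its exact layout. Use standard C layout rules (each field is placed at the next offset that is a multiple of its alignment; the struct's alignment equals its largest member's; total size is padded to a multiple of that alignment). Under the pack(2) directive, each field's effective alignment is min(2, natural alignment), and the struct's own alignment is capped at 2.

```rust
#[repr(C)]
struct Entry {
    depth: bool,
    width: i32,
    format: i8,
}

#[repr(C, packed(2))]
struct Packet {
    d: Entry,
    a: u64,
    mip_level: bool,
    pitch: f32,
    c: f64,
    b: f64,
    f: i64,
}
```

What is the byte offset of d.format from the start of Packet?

Entry: depth at 0 (size 1, align 1) → ends 1; pad 3 to align 4 for width; width at 4 (size 4, align 4) → ends 8; format at 8 (size 1, align 1) → ends 9; tail pad 3 to reach multiple of 4; total 12 bytes, alignment 4
d at 0 (size 12, align 2) → ends 12
within Entry: format at 8
0 + 8 = 8

8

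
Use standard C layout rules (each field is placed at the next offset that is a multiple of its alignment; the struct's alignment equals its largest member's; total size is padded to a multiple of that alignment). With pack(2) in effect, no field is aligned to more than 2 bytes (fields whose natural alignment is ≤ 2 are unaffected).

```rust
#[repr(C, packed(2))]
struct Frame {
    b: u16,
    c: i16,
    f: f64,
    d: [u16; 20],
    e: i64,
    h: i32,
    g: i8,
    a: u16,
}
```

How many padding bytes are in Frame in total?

1

0..2  b  (2B, 2-aligned)
2..4  c  (2B, 2-aligned)
4..12  f  (8B, 2-aligned)
12..52  d  (40B, 2-aligned)
52..60  e  (8B, 2-aligned)
60..64  h  (4B, 2-aligned)
64..65  g  (1B, 1-aligned)
65..66  -- padding (1B)
66..68  a  (2B, 2-aligned)
sizeof = 68, alignof = 2
data bytes 67, size 68 → padding 1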